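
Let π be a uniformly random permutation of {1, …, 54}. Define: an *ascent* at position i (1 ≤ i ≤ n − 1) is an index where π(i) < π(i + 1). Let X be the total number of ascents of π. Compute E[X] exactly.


Write X = Σ X_I over i = 1, …, 53, with X_I the indicator of one ascent.
There are 53 indicators.
For each fixed i, the pair (π(i), π(i+1)) is a uniformly random ordered pair of distinct values from {1, …, 54}; by symmetry P[π(i) < π(i+1)] = 1/2.
By linearity: E[X] = 53 · (1/2) = (54 − 1) · (1/2) = 53/2 ≈ 26.50000.

E[X] = 53/2 = 26.50000.


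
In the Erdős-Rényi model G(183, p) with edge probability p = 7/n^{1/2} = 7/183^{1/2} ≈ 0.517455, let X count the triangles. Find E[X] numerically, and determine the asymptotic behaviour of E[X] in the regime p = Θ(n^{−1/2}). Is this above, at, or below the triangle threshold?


Number of potential triangles: C(183, 3) = 1004731.
Each occurs with probability p³ ≈ (0.517455)³ ≈ 1.38553495e-01.
By linearity: E[X] = C(183, 3)·p³ ≈ 1004731 · 1.38553495e-01 ≈ 139208.991633.
Since α = 1/2 < 1, p = c/n^{1/2} ≫ 1/n is above the triangle threshold p ~ 1/n. Asymptotically E[X] ~ (c³/6)·n^{3(1−α)} = (7³/6)·n^{1.5} → ∞; triangles are abundant w.h.p.

E[X] ≈ 139208.991633; in regime p = Θ(1/n^{1/2}) E[X] diverges (above the triangle threshold p ~ 1/n).


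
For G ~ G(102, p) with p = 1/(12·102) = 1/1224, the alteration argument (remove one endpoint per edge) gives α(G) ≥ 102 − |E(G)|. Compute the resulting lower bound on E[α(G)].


E[|E(G)|] = C(102, 2)·p = 5151 · (1/1224) = 101/24.
E[α(G)] ≥ n − E[|E(G)|] = 102 − 101/24 = 2347/24.
Numerically: ≈ 97.79167.
(This is only a lower bound; the true E[α(G)] may be larger.)

E[α(G)] ≥ 2347/24 ≈ 97.79167.


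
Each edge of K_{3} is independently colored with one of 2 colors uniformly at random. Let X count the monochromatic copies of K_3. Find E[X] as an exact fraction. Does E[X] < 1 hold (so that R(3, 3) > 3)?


E[X] = C(3, 3) · 2^{1 − 3} = 1 · 2^{−2} = 1/4.
As a reduced fraction: E[X] = 1/4 ≈ 0.250000.
Is E[X] < 1? YES.
Since E[X] < 1, there exists a 2-coloring of K_{3} with no monochromatic K_3; hence R(3, 3) > 3.

E[X] = 1/4 ≈ 0.250000; E[X] < 1, so R(3, 3) > 3.


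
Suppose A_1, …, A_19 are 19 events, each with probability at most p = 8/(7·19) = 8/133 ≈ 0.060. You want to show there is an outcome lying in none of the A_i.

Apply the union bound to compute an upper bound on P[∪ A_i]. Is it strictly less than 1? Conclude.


Union bound: P[∪_{i=1}^{19} A_i] ≤ Σ_i P[A_i] ≤ 19·p = 19·(8/133) = 8/7.
Numerically: 8/7 ≈ 1.143.
Is 8/7 < 1? NO.
Since the bound 8/7 is ≥ 1, the union bound is uninformative here; it does NOT by itself certify existence.

19·p = 8/7 ≈ 1.143; existence NOT certified by the union bound.


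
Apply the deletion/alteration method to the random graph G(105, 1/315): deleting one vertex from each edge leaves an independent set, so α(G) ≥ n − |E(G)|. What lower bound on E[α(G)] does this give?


E[|E(G)|] = C(105, 2)·p = 5460 · (1/315) = 52/3.
E[α(G)] ≥ n − E[|E(G)|] = 105 − 52/3 = 263/3.
Numerically: ≈ 87.6667.
(This is only a lower bound; the true E[α(G)] may be larger.)

E[α(G)] ≥ 263/3 ≈ 87.6667.


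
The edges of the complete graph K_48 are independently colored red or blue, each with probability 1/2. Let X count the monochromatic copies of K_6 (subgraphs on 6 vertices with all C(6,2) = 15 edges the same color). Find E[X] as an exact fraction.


Let X = Σ_S X_S over the C(48, 6) = 12271512 subsets S of size 6, where X_S = 1 if the K_6 on S is monochromatic.
For a fixed S, the K_6 on S has C(6, 2) = 15 edges. P[all 15 edges red] = (1/2)^15, and likewise for blue, so P[monochromatic] = 2·(1/2)^15 = 2^{1 − 15} = 1/16384.
By linearity: E[X] = C(48, 6) · 2^{1 − 15} = 12271512 · 1/16384 = 1533939/2048.
Numerically: E[X] ≈ 748.993652.

E[X] = C(48,6)·2^(1−C(6,2)) = 1533939/2048 ≈ 748.993652.


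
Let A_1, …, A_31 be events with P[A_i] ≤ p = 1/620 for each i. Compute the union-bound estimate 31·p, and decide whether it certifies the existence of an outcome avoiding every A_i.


Union bound: P[∪_{i=1}^{31} A_i] ≤ Σ_i P[A_i] ≤ 31·p = 31·(1/620) = 1/20.
Numerically: 1/20 ≈ 0.0500000.
Is 1/20 < 1? YES.
Since P[∪ A_i] ≤ 1/20 < 1, the complement has P[∩ A_i^c] ≥ 1 − 1/20 = 19/20 > 0, so some outcome avoids every A_i.

31·p = 1/20 ≈ 0.0500000; existence CERTIFIED by the union bound.


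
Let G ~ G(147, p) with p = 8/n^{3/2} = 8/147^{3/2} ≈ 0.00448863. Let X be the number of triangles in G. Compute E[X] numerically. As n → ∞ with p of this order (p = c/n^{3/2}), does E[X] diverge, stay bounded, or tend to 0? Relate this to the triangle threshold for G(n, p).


Number of potential triangles: C(147, 3) = 518665.
Each occurs with probability p³ ≈ (0.00448863)³ ≈ 9.04361269e-08.
By linearity: E[X] = C(147, 3)·p³ ≈ 518665 · 9.04361269e-08 ≈ 0.046906.
Since α = 3/2 > 1, p = c/n^{3/2} = o(1/n) is below the triangle threshold p ~ 1/n. Asymptotically E[X] ~ (c³/6)·n^{3(1−α)} = (8³/6)·n^{-1.5} → 0, so by Markov's inequality G has no triangles w.h.p.

E[X] ≈ 0.046906; in regime p = Θ(1/n^{3/2}) E[X] tends to 0 (below the triangle threshold p ~ 1/n).


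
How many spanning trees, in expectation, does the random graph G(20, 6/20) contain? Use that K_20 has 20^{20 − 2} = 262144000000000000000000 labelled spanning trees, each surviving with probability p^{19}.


K_20 has 20^{20 − 2} = 262144000000000000000000 labelled spanning trees.
For each such spanning tree H, let X_H = 1 if all 19 edges of H are present in G. Then P[X_H = 1] = p^{19} = (3/10)^{19} = 1162261467/10000000000000000000.
Summing the indicators: E[X] = Σ_H E[X_H] = 262144000000000000000000 · p^{19} = 262144000000000000000000 · 1162261467/10000000000000000000 = 152339935002624/5.
Numerically: E[X] ≈ 3.05e+13.

E[X] = 262144000000000000000000 · (3/10)^{19} = 152339935002624/5 ≈ 3.05e+13.


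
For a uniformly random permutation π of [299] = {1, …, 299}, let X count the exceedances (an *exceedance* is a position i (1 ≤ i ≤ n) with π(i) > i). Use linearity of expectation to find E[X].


Write X = Σ_{i=1}^{299} X_i, where X_i = 1_{π(i) > i}.
For each fixed i, π(i) is uniform over {1, …, 299} (marginal of a uniform permutation), so P[π(i) > i] = (n − i)/n. Summing: Σ_{i=1}^{299} (n − i)/n = (0 + 1 + … + 298)/299 = 299(299 − 1)/(2·299) = (299 − 1)/2.
Hence E[X] = Σ_{i=1}^{299} (299 − i)/299 = 149 ≈ 149.0000.

E[X] = 149 = 149.0000.


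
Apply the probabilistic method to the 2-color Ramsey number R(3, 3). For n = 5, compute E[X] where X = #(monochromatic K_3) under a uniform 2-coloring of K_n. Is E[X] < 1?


E[X] = C(5, 3) · 2^{1 − 3} = 10 · 2^{−2} = 10/4.
As a reduced fraction: E[X] = 5/2 ≈ 2.5000000.
Is E[X] < 1? NO.
Since E[X] ≥ 1, the first-moment bound is inconclusive at n = 5; it does NOT by itself certify R(3, 3) > 5.

E[X] = 5/2 ≈ 2.5000000; E[X] ≥ 1; first-moment method inconclusive here.


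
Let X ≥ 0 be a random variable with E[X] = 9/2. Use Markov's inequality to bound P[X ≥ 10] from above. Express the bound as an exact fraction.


μ = E[X] = 9/2, a = 10.
Markov: P[X ≥ 10] ≤ μ/a = (9/2)/10 = 9/20.
Numerically: ≈ 0.450.
(Since a = 10 > μ = 4.500, the bound 9/20 is < 1 and informative.)

P[X ≥ 10] ≤ 9/20 ≈ 0.450.


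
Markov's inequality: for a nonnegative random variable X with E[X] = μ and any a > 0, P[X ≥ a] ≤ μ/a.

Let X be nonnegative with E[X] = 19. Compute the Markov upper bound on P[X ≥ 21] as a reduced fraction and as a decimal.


μ = E[X] = 19, a = 21.
Markov: P[X ≥ 21] ≤ μ/a = (19)/21 = 19/21.
Numerically: ≈ 0.905.
(Since a = 21 > μ = 19.000, the bound 19/21 is < 1 and informative.)

P[X ≥ 21] ≤ 19/21 ≈ 0.905.


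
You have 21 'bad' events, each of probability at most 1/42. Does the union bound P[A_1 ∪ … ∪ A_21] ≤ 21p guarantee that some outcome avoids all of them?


Union bound: P[∪_{i=1}^{21} A_i] ≤ Σ_i P[A_i] ≤ 21·p = 21·(1/42) = 1/2.
Numerically: 1/2 ≈ 0.500000.
Is 1/2 < 1? YES.
Since P[∪ A_i] ≤ 1/2 < 1, the complement has P[∩ A_i^c] ≥ 1 − 1/2 = 1/2 > 0, so some outcome avoids every A_i.

21·p = 1/2 ≈ 0.500000; existence CERTIFIED by the union bound.


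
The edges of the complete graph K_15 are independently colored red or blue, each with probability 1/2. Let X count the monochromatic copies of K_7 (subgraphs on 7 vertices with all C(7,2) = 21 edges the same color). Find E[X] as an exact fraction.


Let X = Σ_S X_S over the C(15, 7) = 6435 subsets S of size 7, where X_S = 1 if the K_7 on S is monochromatic.
For a fixed S, the K_7 on S has C(7, 2) = 21 edges. P[all 21 edges red] = (1/2)^21, and likewise for blue, so P[monochromatic] = 2·(1/2)^21 = 2^{1 − 21} = 1/1048576.
Summing: E[X] = C(15, 7) · 2^{1 − 21} = 6435 · 1/1048576 = 6435/1048576.
Numerically: E[X] ≈ 0.006.

E[X] = C(15,7)·2^(1−C(7,2)) = 6435/1048576 ≈ 0.006.


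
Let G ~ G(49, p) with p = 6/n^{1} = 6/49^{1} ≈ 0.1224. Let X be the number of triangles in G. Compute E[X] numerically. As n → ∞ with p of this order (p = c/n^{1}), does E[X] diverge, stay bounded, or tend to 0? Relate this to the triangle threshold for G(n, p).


Number of potential triangles: C(49, 3) = 18424.
Each occurs with probability p³ ≈ (0.1224)³ ≈ 1.835970e-03.
By linearity: E[X] = C(49, 3)·p³ ≈ 18424 · 1.835970e-03 ≈ 33.8259.
Here α = 1, so p = 6/n is exactly at the triangle threshold p ~ 1/n. Asymptotically E[X] → c³/6 = 6³/6 = 36 ≈ 36.0000, a bounded constant. In this regime the triangle count is asymptotically Poisson(c³/6).

E[X] ≈ 33.8259; in regime p = Θ(1/n^{1}) E[X] stays bounded (at the triangle threshold p ~ 1/n).


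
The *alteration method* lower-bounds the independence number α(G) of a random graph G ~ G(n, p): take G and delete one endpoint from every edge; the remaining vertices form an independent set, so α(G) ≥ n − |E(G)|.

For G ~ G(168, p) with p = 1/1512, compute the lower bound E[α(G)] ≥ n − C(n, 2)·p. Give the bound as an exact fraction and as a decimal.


E[|E(G)|] = C(168, 2)·p = 14028 · (1/1512) = 167/18.
E[α(G)] ≥ n − E[|E(G)|] = 168 − 167/18 = 2857/18.
Numerically: ≈ 158.72222.
(This is only a lower bound; the true E[α(G)] may be larger.)

E[α(G)] ≥ 2857/18 ≈ 158.72222.


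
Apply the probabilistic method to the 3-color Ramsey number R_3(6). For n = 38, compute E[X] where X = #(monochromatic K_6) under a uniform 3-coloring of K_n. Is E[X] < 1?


E[X] = C(38, 6) · 3^{1 − 15} = 2760681 · 3^{−14} = 2760681/4782969.
As a reduced fraction: E[X] = 920227/1594323 ≈ 0.577.
Is E[X] < 1? YES.
Since E[X] < 1, there exists a 3-coloring of K_{38} with no monochromatic K_6; hence R_3(6) > 38.

E[X] = 920227/1594323 ≈ 0.577; E[X] < 1, so R_3(6) > 38.


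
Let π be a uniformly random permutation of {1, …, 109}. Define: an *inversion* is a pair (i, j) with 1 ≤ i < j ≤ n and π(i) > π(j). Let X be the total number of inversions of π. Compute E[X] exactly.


Write X = Σ X_I over the C(109, 2) = 5886 pairs i < j, with X_I the indicator of one inversion.
There are 5886 indicators.
For each fixed pair i < j, the values π(i) and π(j) are two distinct elements of {1, …, 109} in uniformly random order; by symmetry P[π(i) > π(j)] = 1/2.
By linearity: E[X] = 5886 · (1/2) = C(109, 2) · (1/2) = 5886/2 = 2943 ≈ 2943.0000.

E[X] = 2943 = 2943.0000.


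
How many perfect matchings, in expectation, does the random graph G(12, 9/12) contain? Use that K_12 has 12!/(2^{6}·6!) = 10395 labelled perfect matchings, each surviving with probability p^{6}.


K_12 has 12!/(2^{6}·6!) = 10395 labelled perfect matchings.
For each such perfect matching H, let X_H = 1 if all 6 edges of H are present in G. Then P[X_H = 1] = p^{6} = (3/4)^{6} = 729/4096.
Summing the indicators: E[X] = Σ_H E[X_H] = 10395 · p^{6} = 10395 · 729/4096 = 7577955/4096.
Numerically: E[X] ≈ 1850.1.

E[X] = 10395 · (3/4)^{6} = 7577955/4096 ≈ 1850.1.


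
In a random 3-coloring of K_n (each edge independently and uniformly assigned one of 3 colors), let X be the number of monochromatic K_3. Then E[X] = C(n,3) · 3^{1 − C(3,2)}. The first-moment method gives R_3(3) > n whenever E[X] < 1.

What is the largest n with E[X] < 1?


We need C(n, 3) · 3^{1 − 3} < 1, i.e. C(n, 3) < 3^{3 − 1} = 9.
Check values of n near the boundary:
  n = 3: C(3, 3) = 1; 1 < 9? YES
  n = 4: C(4, 3) = 4; 4 < 9? YES
  n = 5: C(5, 3) = 10; 10 < 9? NO
The largest n with C(n, 3) < 9 is n = 4 (where E[X] = 4/9 ≈ 0.44444). Hence R_3(3) > 4, i.e. R_3(3) ≥ 5.

Largest n = 4; hence R_3(3) > 4.


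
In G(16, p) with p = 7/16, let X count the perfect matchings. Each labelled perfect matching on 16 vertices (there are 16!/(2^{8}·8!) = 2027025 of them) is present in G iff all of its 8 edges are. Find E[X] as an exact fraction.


K_16 has 16!/(2^{8}·8!) = 2027025 labelled perfect matchings.
For each such perfect matching H, let X_H = 1 if all 8 edges of H are present in G. Then P[X_H = 1] = p^{8} = (7/16)^{8} = 5764801/4294967296.
Summing the indicators: E[X] = Σ_H E[X_H] = 2027025 · p^{8} = 2027025 · 5764801/4294967296 = 11685395747025/4294967296.
Numerically: E[X] ≈ 2720.7.

E[X] = 2027025 · (7/16)^{8} = 11685395747025/4294967296 ≈ 2720.7.


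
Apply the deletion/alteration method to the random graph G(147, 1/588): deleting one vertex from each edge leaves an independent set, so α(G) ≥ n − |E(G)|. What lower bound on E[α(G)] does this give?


E[|E(G)|] = C(147, 2)·p = 10731 · (1/588) = 73/4.
E[α(G)] ≥ n − E[|E(G)|] = 147 − 73/4 = 515/4.
Numerically: ≈ 128.75000.
(This is only a lower bound; the true E[α(G)] may be larger.)

E[α(G)] ≥ 515/4 ≈ 128.75000.


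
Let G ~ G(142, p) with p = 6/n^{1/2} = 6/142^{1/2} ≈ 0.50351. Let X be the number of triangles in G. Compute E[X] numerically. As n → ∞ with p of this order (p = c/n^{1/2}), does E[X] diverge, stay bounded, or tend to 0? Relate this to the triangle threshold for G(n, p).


Number of potential triangles: C(142, 3) = 467180.
Each occurs with probability p³ ≈ (0.50351)³ ≈ 1.2765012e-01.
By linearity: E[X] = C(142, 3)·p³ ≈ 467180 · 1.2765012e-01 ≈ 59635.58405.
Since α = 1/2 < 1, p = c/n^{1/2} ≫ 1/n is above the triangle threshold p ~ 1/n. Asymptotically E[X] ~ (c³/6)·n^{3(1−α)} = (6³/6)·n^{1.5} → ∞; triangles are abundant w.h.p.

E[X] ≈ 59635.58405; in regime p = Θ(1/n^{1/2}) E[X] diverges (above the triangle threshold p ~ 1/n).


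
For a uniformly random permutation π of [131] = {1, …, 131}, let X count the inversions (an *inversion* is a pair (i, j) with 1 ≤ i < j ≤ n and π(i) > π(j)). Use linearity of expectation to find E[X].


Write X = Σ X_I over the C(131, 2) = 8515 pairs i < j, with X_I the indicator of one inversion.
There are 8515 indicators.
For each fixed pair i < j, the values π(i) and π(j) are two distinct elements of {1, …, 131} in uniformly random order; by symmetry P[π(i) > π(j)] = 1/2.
By linearity: E[X] = 8515 · (1/2) = C(131, 2) · (1/2) = 8515/2 = 8515/2 ≈ 4257.50000.

E[X] = 8515/2 = 4257.50000.


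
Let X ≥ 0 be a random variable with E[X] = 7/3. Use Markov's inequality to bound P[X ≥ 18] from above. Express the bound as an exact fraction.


μ = E[X] = 7/3, a = 18.
Markov: P[X ≥ 18] ≤ μ/a = (7/3)/18 = 7/54.
Numerically: ≈ 0.12963.
(Since a = 18 > μ = 2.33333, the bound 7/54 is < 1 and informative.)

P[X ≥ 18] ≤ 7/54 ≈ 0.12963.


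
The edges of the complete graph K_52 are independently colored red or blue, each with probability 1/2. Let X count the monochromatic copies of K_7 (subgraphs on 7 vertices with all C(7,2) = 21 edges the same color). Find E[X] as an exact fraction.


Let X = Σ_S X_S over the C(52, 7) = 133784560 subsets S of size 7, where X_S = 1 if the K_7 on S is monochromatic.
For a fixed S, the K_7 on S has C(7, 2) = 21 edges. P[all 21 edges red] = (1/2)^21, and likewise for blue, so P[monochromatic] = 2·(1/2)^21 = 2^{1 − 21} = 1/1048576.
By linearity: E[X] = C(52, 7) · 2^{1 − 21} = 133784560 · 1/1048576 = 8361535/65536.
Numerically: E[X] ≈ 127.587.

E[X] = C(52,7)·2^(1−C(7,2)) = 8361535/65536 ≈ 127.587.


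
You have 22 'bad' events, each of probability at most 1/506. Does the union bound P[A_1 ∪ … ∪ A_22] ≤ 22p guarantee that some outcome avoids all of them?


Union bound: P[∪_{i=1}^{22} A_i] ≤ Σ_i P[A_i] ≤ 22·p = 22·(1/506) = 1/23.
Numerically: 1/23 ≈ 0.0435.
Is 1/23 < 1? YES.
Since P[∪ A_i] ≤ 1/23 < 1, the complement has P[∩ A_i^c] ≥ 1 − 1/23 = 22/23 > 0, so some outcome avoids every A_i.

22·p = 1/23 ≈ 0.0435; existence CERTIFIED by the union bound.


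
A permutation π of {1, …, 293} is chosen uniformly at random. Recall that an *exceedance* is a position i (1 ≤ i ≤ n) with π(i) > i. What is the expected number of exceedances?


Write X = Σ_{i=1}^{293} X_i, where X_i = 1_{π(i) > i}.
For each fixed i, π(i) is uniform over {1, …, 293} (marginal of a uniform permutation), so P[π(i) > i] = (n − i)/n. Summing: Σ_{i=1}^{293} (n − i)/n = (0 + 1 + … + 292)/293 = 293(293 − 1)/(2·293) = (293 − 1)/2.
Hence E[X] = Σ_{i=1}^{293} (293 − i)/293 = 146 ≈ 146.000000.

E[X] = 146 = 146.000000.


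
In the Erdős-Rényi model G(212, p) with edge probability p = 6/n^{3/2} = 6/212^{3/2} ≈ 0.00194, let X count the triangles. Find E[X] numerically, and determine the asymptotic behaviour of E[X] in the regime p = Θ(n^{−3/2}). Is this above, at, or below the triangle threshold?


Number of potential triangles: C(212, 3) = 1565620.
Each occurs with probability p³ ≈ (0.00194)³ ≈ 7.34416e-09.
By linearity: E[X] = C(212, 3)·p³ ≈ 1565620 · 7.34416e-09 ≈ 0.011.
Since α = 3/2 > 1, p = c/n^{3/2} = o(1/n) is below the triangle threshold p ~ 1/n. Asymptotically E[X] ~ (c³/6)·n^{3(1−α)} = (6³/6)·n^{-1.5} → 0, so by Markov's inequality G has no triangles w.h.p.

E[X] ≈ 0.011; in regime p = Θ(1/n^{3/2}) E[X] tends to 0 (below the triangle threshold p ~ 1/n).


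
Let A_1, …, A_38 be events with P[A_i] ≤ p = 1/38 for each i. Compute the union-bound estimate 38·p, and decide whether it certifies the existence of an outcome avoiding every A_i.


Union bound: P[∪_{i=1}^{38} A_i] ≤ Σ_i P[A_i] ≤ 38·p = 38·(1/38) = 1.
Numerically: 1 ≈ 1.0000000.
Is 1 < 1? NO.
Since the bound 1 is ≥ 1, the union bound is uninformative here; it does NOT by itself certify existence.

38·p = 1 ≈ 1.0000000; existence NOT certified by the union bound.


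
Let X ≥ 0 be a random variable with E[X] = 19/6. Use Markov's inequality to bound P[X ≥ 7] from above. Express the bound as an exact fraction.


μ = E[X] = 19/6, a = 7.
Markov: P[X ≥ 7] ≤ μ/a = (19/6)/7 = 19/42.
Numerically: ≈ 0.452381.
(Since a = 7 > μ = 3.166667, the bound 19/42 is < 1 and informative.)

P[X ≥ 7] ≤ 19/42 ≈ 0.452381.


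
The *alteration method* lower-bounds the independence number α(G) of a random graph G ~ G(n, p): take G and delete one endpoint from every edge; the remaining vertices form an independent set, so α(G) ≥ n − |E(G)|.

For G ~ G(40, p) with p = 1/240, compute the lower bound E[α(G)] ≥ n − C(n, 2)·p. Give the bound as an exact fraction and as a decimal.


E[|E(G)|] = C(40, 2)·p = 780 · (1/240) = 13/4.
E[α(G)] ≥ n − E[|E(G)|] = 40 − 13/4 = 147/4.
Numerically: ≈ 36.750000.
(This is only a lower bound; the true E[α(G)] may be larger.)

E[α(G)] ≥ 147/4 ≈ 36.750000.


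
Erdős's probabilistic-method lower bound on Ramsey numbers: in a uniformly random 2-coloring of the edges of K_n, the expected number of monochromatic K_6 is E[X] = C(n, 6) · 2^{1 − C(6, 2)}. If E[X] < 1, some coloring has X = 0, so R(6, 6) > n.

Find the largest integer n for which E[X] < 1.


We need C(n, 6) · 2^{1 − 15} < 1, i.e. C(n, 6) < 2^{15 − 1} = 16384.
Check values of n near the boundary:
  n = 14: C(14, 6) = 3003; 3003 < 16384? YES
  n = 15: C(15, 6) = 5005; 5005 < 16384? YES
  n = 16: C(16, 6) = 8008; 8008 < 16384? YES
  n = 17: C(17, 6) = 12376; 12376 < 16384? YES
  n = 18: C(18, 6) = 18564; 18564 < 16384? NO
  n = 19: C(19, 6) = 27132; 27132 < 16384? NO
The largest n with C(n, 6) < 16384 is n = 17 (where E[X] = 1547/2048 ≈ 0.7554). Hence R(6, 6) > 17, i.e. R(6, 6) ≥ 18.

Largest n = 17; hence R(6, 6) > 17.


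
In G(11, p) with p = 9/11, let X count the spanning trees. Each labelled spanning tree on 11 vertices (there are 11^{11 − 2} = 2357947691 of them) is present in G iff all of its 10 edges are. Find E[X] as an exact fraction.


K_11 has 11^{11 − 2} = 2357947691 labelled spanning trees.
For each such spanning tree H, let X_H = 1 if all 10 edges of H are present in G. Then P[X_H = 1] = p^{10} = (9/11)^{10} = 3486784401/25937424601.
By linearity: E[X] = Σ_H E[X_H] = 2357947691 · p^{10} = 2357947691 · 3486784401/25937424601 = 3486784401/11.
Numerically: E[X] ≈ 3.17e+08.

E[X] = 2357947691 · (9/11)^{10} = 3486784401/11 ≈ 3.17e+08.


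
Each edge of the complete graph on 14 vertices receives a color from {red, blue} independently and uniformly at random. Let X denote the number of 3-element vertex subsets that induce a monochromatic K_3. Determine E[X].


Let X = Σ_S X_S over the C(14, 3) = 364 subsets S of size 3, where X_S = 1 if the K_3 on S is monochromatic.
For a fixed S, the K_3 on S has C(3, 2) = 3 edges. P[all 3 edges red] = (1/2)^3, and likewise for blue, so P[monochromatic] = 2·(1/2)^3 = 2^{1 − 3} = 1/4.
By linearity: E[X] = C(14, 3) · 2^{1 − 3} = 364 · 1/4 = 91.
Numerically: E[X] ≈ 91.000000.

E[X] = C(14,3)·2^(1−C(3,2)) = 91 ≈ 91.000000.


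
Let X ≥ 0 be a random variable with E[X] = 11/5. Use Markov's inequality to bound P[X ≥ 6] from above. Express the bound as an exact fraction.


μ = E[X] = 11/5, a = 6.
Markov: P[X ≥ 6] ≤ μ/a = (11/5)/6 = 11/30.
Numerically: ≈ 0.366667.
(Since a = 6 > μ = 2.200000, the bound 11/30 is < 1 and informative.)

P[X ≥ 6] ≤ 11/30 ≈ 0.366667.


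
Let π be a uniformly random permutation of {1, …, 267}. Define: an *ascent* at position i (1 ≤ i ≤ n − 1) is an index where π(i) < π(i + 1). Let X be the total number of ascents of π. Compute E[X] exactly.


Write X = Σ X_I over i = 1, …, 266, with X_I the indicator of one ascent.
There are 266 indicators.
For each fixed i, the pair (π(i), π(i+1)) is a uniformly random ordered pair of distinct values from {1, …, 267}; by symmetry P[π(i) < π(i+1)] = 1/2.
By linearity: E[X] = 266 · (1/2) = (267 − 1) · (1/2) = 133 ≈ 133.00000.

E[X] = 133 = 133.00000.


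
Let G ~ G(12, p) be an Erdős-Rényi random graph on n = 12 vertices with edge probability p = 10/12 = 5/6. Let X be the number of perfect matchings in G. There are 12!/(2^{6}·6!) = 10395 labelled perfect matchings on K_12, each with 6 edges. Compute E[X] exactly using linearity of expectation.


K_12 has 12!/(2^{6}·6!) = 10395 labelled perfect matchings.
For each such perfect matching H, let X_H = 1 if all 6 edges of H are present in G. Then P[X_H = 1] = p^{6} = (5/6)^{6} = 15625/46656.
Summing the indicators: E[X] = Σ_H E[X_H] = 10395 · p^{6} = 10395 · 15625/46656 = 6015625/1728.
Numerically: E[X] ≈ 3481.26.

E[X] = 10395 · (5/6)^{6} = 6015625/1728 ≈ 3481.26.


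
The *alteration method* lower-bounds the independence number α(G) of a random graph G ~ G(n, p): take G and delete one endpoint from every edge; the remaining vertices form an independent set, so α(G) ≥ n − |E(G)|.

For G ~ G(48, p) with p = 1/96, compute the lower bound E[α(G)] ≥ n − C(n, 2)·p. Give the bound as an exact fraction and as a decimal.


E[|E(G)|] = C(48, 2)·p = 1128 · (1/96) = 47/4.
E[α(G)] ≥ n − E[|E(G)|] = 48 − 47/4 = 145/4.
Numerically: ≈ 36.250000.
(This is only a lower bound; the true E[α(G)] may be larger.)

E[α(G)] ≥ 145/4 ≈ 36.250000.


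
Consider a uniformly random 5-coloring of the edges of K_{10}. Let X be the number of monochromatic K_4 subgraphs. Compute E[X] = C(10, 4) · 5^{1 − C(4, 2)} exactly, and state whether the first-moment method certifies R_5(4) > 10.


E[X] = C(10, 4) · 5^{1 − 6} = 210 · 5^{−5} = 210/3125.
As a reduced fraction: E[X] = 42/625 ≈ 0.06720.
Is E[X] < 1? YES.
Since E[X] < 1, there exists a 5-coloring of K_{10} with no monochromatic K_4; hence R_5(4) > 10.

E[X] = 42/625 ≈ 0.06720; E[X] < 1, so R_5(4) > 10.


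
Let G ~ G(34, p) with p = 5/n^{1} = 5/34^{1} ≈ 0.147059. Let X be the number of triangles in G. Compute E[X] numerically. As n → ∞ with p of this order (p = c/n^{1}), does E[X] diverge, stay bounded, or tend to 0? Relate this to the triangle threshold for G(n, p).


Number of potential triangles: C(34, 3) = 5984.
Each occurs with probability p³ ≈ (0.147059)³ ≈ 3.18033788e-03.
By linearity: E[X] = C(34, 3)·p³ ≈ 5984 · 3.18033788e-03 ≈ 19.031142.
Here α = 1, so p = 5/n is exactly at the triangle threshold p ~ 1/n. Asymptotically E[X] → c³/6 = 5³/6 = 125/6 ≈ 20.833333, a bounded constant. In this regime the triangle count is asymptotically Poisson(c³/6).

E[X] ≈ 19.031142; in regime p = Θ(1/n^{1}) E[X] stays bounded (at the triangle threshold p ~ 1/n).


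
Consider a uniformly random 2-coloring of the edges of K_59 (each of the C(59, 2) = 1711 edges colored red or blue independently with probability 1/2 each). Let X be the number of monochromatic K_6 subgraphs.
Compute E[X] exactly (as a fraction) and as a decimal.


Let X = Σ_S X_S over the C(59, 6) = 45057474 subsets S of size 6, where X_S = 1 if the K_6 on S is monochromatic.
For a fixed S, the K_6 on S has C(6, 2) = 15 edges. P[all 15 edges red] = (1/2)^15, and likewise for blue, so P[monochromatic] = 2·(1/2)^15 = 2^{1 − 15} = 1/16384.
By linearity of expectation: E[X] = C(59, 6) · 2^{1 − 15} = 45057474 · 1/16384 = 22528737/8192.
Numerically: E[X] ≈ 2750.08997.

E[X] = C(59,6)·2^(1−C(6,2)) = 22528737/8192 ≈ 2750.08997.


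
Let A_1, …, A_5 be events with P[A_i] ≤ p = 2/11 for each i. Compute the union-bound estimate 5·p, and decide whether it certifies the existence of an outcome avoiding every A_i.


Union bound: P[∪_{i=1}^{5} A_i] ≤ Σ_i P[A_i] ≤ 5·p = 5·(2/11) = 10/11.
Numerically: 10/11 ≈ 0.9090909.
Is 10/11 < 1? YES.
Since P[∪ A_i] ≤ 10/11 < 1, the complement has P[∩ A_i^c] ≥ 1 − 10/11 = 1/11 > 0, so some outcome avoids every A_i.

5·p = 10/11 ≈ 0.9090909; existence CERTIFIED by the union bound.


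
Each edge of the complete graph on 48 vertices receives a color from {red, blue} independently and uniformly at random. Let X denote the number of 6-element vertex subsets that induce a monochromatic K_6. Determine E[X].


Let X = Σ_S X_S over the C(48, 6) = 12271512 subsets S of size 6, where X_S = 1 if the K_6 on S is monochromatic.
For a fixed S, the K_6 on S has C(6, 2) = 15 edges. P[all 15 edges red] = (1/2)^15, and likewise for blue, so P[monochromatic] = 2·(1/2)^15 = 2^{1 − 15} = 1/16384.
Summing: E[X] = C(48, 6) · 2^{1 − 15} = 12271512 · 1/16384 = 1533939/2048.
Numerically: E[X] ≈ 748.994.

E[X] = C(48,6)·2^(1−C(6,2)) = 1533939/2048 ≈ 748.994.


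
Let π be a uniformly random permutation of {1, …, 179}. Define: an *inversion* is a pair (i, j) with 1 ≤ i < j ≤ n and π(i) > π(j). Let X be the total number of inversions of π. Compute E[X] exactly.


Write X = Σ X_I over the C(179, 2) = 15931 pairs i < j, with X_I the indicator of one inversion.
There are 15931 indicators.
For each fixed pair i < j, the values π(i) and π(j) are two distinct elements of {1, …, 179} in uniformly random order; by symmetry P[π(i) > π(j)] = 1/2.
By linearity: E[X] = 15931 · (1/2) = C(179, 2) · (1/2) = 15931/2 = 15931/2 ≈ 7965.50000.

E[X] = 15931/2 = 7965.50000.


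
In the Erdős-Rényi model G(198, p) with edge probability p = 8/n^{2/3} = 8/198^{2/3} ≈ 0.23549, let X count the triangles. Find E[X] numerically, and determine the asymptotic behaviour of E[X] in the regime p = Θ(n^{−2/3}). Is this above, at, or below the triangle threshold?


Number of potential triangles: C(198, 3) = 1274196.
Each occurs with probability p³ ≈ (0.23549)³ ≈ 1.3059892e-02.
By linearity: E[X] = C(198, 3)·p³ ≈ 1274196 · 1.3059892e-02 ≈ 16640.86195.
Since α = 2/3 < 1, p = c/n^{2/3} ≫ 1/n is above the triangle threshold p ~ 1/n. Asymptotically E[X] ~ (c³/6)·n^{3(1−α)} = (8³/6)·n^{1} → ∞; triangles are abundant w.h.p.

E[X] ≈ 16640.86195; in regime p = Θ(1/n^{2/3}) E[X] diverges (above the triangle threshold p ~ 1/n).


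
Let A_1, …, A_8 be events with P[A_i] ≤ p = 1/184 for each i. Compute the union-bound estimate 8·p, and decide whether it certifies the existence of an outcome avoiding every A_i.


Union bound: P[∪_{i=1}^{8} A_i] ≤ Σ_i P[A_i] ≤ 8·p = 8·(1/184) = 1/23.
Numerically: 1/23 ≈ 0.04348.
Is 1/23 < 1? YES.
Since P[∪ A_i] ≤ 1/23 < 1, the complement has P[∩ A_i^c] ≥ 1 − 1/23 = 22/23 > 0, so some outcome avoids every A_i.

8·p = 1/23 ≈ 0.04348; existence CERTIFIED by the union bound.


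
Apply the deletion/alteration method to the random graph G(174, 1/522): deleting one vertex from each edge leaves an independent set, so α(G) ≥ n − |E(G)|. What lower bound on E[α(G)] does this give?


E[|E(G)|] = C(174, 2)·p = 15051 · (1/522) = 173/6.
E[α(G)] ≥ n − E[|E(G)|] = 174 − 173/6 = 871/6.
Numerically: ≈ 145.166667.
(This is only a lower bound; the true E[α(G)] may be larger.)

E[α(G)] ≥ 871/6 ≈ 145.166667.


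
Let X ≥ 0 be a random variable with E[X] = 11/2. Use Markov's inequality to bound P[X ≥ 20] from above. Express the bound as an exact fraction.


μ = E[X] = 11/2, a = 20.
Markov: P[X ≥ 20] ≤ μ/a = (11/2)/20 = 11/40.
Numerically: ≈ 0.275000.
(Since a = 20 > μ = 5.500000, the bound 11/40 is < 1 and informative.)

P[X ≥ 20] ≤ 11/40 ≈ 0.275000.


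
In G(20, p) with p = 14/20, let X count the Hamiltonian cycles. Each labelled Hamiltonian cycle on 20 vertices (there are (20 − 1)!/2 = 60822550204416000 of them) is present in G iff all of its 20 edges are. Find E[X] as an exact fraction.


K_20 has (20 − 1)!/2 = 60822550204416000 labelled Hamiltonian cycles.
For each such Hamiltonian cycle H, let X_H = 1 if all 20 edges of H are present in G. Then P[X_H = 1] = p^{20} = (7/10)^{20} = 79792266297612001/100000000000000000000.
Summing the indicators: E[X] = Σ_H E[X_H] = 60822550204416000 · p^{20} = 60822550204416000 · 79792266297612001/100000000000000000000 = 1184855742873690605203907421/24414062500000.
Numerically: E[X] ≈ 4.85317e+13.

E[X] = 60822550204416000 · (7/10)^{20} = 1184855742873690605203907421/24414062500000 ≈ 4.85317e+13.


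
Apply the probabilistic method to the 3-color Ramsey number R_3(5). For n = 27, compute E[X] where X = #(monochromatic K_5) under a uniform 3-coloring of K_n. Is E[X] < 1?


E[X] = C(27, 5) · 3^{1 − 10} = 80730 · 3^{−9} = 80730/19683.
As a reduced fraction: E[X] = 2990/729 ≈ 4.101509.
Is E[X] < 1? NO.
Since E[X] ≥ 1, the first-moment bound is inconclusive at n = 27; it does NOT by itself certify R_3(5) > 27.

E[X] = 2990/729 ≈ 4.101509; E[X] ≥ 1; first-moment method inconclusive here.


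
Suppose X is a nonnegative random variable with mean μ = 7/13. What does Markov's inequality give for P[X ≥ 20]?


μ = E[X] = 7/13, a = 20.
Markov: P[X ≥ 20] ≤ μ/a = (7/13)/20 = 7/260.
Numerically: ≈ 0.02692.
(Since a = 20 > μ = 0.53846, the bound 7/260 is < 1 and informative.)

P[X ≥ 20] ≤ 7/260 ≈ 0.02692.


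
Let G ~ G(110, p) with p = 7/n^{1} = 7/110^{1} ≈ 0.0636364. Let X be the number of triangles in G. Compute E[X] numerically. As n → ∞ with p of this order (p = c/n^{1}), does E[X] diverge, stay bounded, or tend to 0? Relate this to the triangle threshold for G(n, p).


Number of potential triangles: C(110, 3) = 215820.
Each occurs with probability p³ ≈ (0.0636364)³ ≈ 2.57700977e-04.
By linearity: E[X] = C(110, 3)·p³ ≈ 215820 · 2.57700977e-04 ≈ 55.617025.
Here α = 1, so p = 7/n is exactly at the triangle threshold p ~ 1/n. Asymptotically E[X] → c³/6 = 7³/6 = 343/6 ≈ 57.166667, a bounded constant. In this regime the triangle count is asymptotically Poisson(c³/6).

E[X] ≈ 55.617025; in regime p = Θ(1/n^{1}) E[X] stays bounded (at the triangle threshold p ~ 1/n).


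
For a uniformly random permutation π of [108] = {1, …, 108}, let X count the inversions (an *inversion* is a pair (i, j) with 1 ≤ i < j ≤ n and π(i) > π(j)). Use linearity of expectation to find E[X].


Write X = Σ X_I over the C(108, 2) = 5778 pairs i < j, with X_I the indicator of one inversion.
There are 5778 indicators.
For each fixed pair i < j, the values π(i) and π(j) are two distinct elements of {1, …, 108} in uniformly random order; by symmetry P[π(i) > π(j)] = 1/2.
By linearity: E[X] = 5778 · (1/2) = C(108, 2) · (1/2) = 5778/2 = 2889 ≈ 2889.000.

E[X] = 2889 = 2889.000.


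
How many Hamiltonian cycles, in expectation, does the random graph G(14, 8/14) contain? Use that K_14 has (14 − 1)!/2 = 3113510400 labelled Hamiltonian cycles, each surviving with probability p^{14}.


K_14 has (14 − 1)!/2 = 3113510400 labelled Hamiltonian cycles.
For each such Hamiltonian cycle H, let X_H = 1 if all 14 edges of H are present in G. Then P[X_H = 1] = p^{14} = (4/7)^{14} = 268435456/678223072849.
By linearity: E[X] = Σ_H E[X_H] = 3113510400 · p^{14} = 3113510400 · 268435456/678223072849 = 119396654854963200/96889010407.
Numerically: E[X] ≈ 1.23e+06.

E[X] = 3113510400 · (4/7)^{14} = 119396654854963200/96889010407 ≈ 1.23e+06.


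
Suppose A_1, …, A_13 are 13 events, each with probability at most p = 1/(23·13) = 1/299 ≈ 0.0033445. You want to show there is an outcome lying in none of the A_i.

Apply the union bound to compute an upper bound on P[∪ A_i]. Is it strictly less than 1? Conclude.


Union bound: P[∪_{i=1}^{13} A_i] ≤ Σ_i P[A_i] ≤ 13·p = 13·(1/299) = 1/23.
Numerically: 1/23 ≈ 0.0434783.
Is 1/23 < 1? YES.
Since P[∪ A_i] ≤ 1/23 < 1, the complement has P[∩ A_i^c] ≥ 1 − 1/23 = 22/23 > 0, so some outcome avoids every A_i.

13·p = 1/23 ≈ 0.0434783; existence CERTIFIED by the union bound.


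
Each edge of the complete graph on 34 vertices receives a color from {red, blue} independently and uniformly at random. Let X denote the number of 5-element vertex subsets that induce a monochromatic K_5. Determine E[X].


Let X = Σ_S X_S over the C(34, 5) = 278256 subsets S of size 5, where X_S = 1 if the K_5 on S is monochromatic.
For a fixed S, the K_5 on S has C(5, 2) = 10 edges. P[all 10 edges red] = (1/2)^10, and likewise for blue, so P[monochromatic] = 2·(1/2)^10 = 2^{1 − 10} = 1/512.
By linearity: E[X] = C(34, 5) · 2^{1 − 10} = 278256 · 1/512 = 17391/32.
Numerically: E[X] ≈ 543.469.

E[X] = C(34,5)·2^(1−C(5,2)) = 17391/32 ≈ 543.469.


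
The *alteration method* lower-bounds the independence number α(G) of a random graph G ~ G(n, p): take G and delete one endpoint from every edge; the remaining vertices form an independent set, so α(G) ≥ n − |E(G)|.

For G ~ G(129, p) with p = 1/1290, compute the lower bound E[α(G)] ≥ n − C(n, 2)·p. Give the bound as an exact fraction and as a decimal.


E[|E(G)|] = C(129, 2)·p = 8256 · (1/1290) = 32/5.
E[α(G)] ≥ n − E[|E(G)|] = 129 − 32/5 = 613/5.
Numerically: ≈ 122.600.
(This is only a lower bound; the true E[α(G)] may be larger.)

E[α(G)] ≥ 613/5 ≈ 122.600.


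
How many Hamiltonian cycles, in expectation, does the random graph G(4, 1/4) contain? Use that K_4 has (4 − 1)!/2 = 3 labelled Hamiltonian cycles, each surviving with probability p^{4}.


K_4 has (4 − 1)!/2 = 3 labelled Hamiltonian cycles.
For each such Hamiltonian cycle H, let X_H = 1 if all 4 edges of H are present in G. Then P[X_H = 1] = p^{4} = (1/4)^{4} = 1/256.
By linearity of expectation: E[X] = Σ_H E[X_H] = 3 · p^{4} = 3 · 1/256 = 3/256.
Numerically: E[X] ≈ 0.011719.

E[X] = 3 · (1/4)^{4} = 3/256 ≈ 0.011719.


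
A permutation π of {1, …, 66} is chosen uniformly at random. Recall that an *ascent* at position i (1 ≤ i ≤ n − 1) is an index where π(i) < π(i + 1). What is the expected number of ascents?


Write X = Σ X_I over i = 1, …, 65, with X_I the indicator of one ascent.
There are 65 indicators.
For each fixed i, the pair (π(i), π(i+1)) is a uniformly random ordered pair of distinct values from {1, …, 66}; by symmetry P[π(i) < π(i+1)] = 1/2.
By linearity: E[X] = 65 · (1/2) = (66 − 1) · (1/2) = 65/2 ≈ 32.50000.

E[X] = 65/2 = 32.50000.


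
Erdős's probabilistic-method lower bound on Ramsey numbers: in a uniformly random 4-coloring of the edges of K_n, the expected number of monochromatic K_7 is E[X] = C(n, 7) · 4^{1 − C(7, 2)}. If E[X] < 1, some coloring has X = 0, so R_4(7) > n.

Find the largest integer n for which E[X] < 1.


We need C(n, 7) · 4^{1 − 21} < 1, i.e. C(n, 7) < 4^{21 − 1} = 1099511627776.
Check values of n near the boundary:
  n = 176: C(176, 7) = 919790691600; 919790691600 < 1099511627776? YES
  n = 177: C(177, 7) = 957664425960; 957664425960 < 1099511627776? YES
  n = 178: C(178, 7) = 996867063280; 996867063280 < 1099511627776? YES
  n = 179: C(179, 7) = 1037437234460; 1037437234460 < 1099511627776? YES
  n = 180: C(180, 7) = 1079414463600; 1079414463600 < 1099511627776? YES
  n = 181: C(181, 7) = 1122839183400; 1122839183400 < 1099511627776? NO
  n = 182: C(182, 7) = 1167752750736; 1167752750736 < 1099511627776? NO
The largest n with C(n, 7) < 1099511627776 is n = 180 (where E[X] = 67463403975/68719476736 ≈ 0.982). Hence R_4(7) > 180, i.e. R_4(7) ≥ 181.

Largest n = 180; hence R_4(7) > 180.


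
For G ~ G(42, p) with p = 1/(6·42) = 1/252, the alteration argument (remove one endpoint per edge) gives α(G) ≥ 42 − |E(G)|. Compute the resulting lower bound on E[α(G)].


E[|E(G)|] = C(42, 2)·p = 861 · (1/252) = 41/12.
E[α(G)] ≥ n − E[|E(G)|] = 42 − 41/12 = 463/12.
Numerically: ≈ 38.583333.
(This is only a lower bound; the true E[α(G)] may be larger.)

E[α(G)] ≥ 463/12 ≈ 38.583333.


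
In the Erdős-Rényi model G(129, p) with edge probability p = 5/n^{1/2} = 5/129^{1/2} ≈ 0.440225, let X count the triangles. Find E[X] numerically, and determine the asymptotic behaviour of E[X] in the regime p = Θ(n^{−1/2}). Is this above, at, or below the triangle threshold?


Number of potential triangles: C(129, 3) = 349504.
Each occurs with probability p³ ≈ (0.440225)³ ≈ 8.53150103e-02.
By linearity: E[X] = C(129, 3)·p³ ≈ 349504 · 8.53150103e-02 ≈ 29817.937361.
Since α = 1/2 < 1, p = c/n^{1/2} ≫ 1/n is above the triangle threshold p ~ 1/n. Asymptotically E[X] ~ (c³/6)·n^{3(1−α)} = (5³/6)·n^{1.5} → ∞; triangles are abundant w.h.p.

E[X] ≈ 29817.937361; in regime p = Θ(1/n^{1/2}) E[X] diverges (above the triangle threshold p ~ 1/n).


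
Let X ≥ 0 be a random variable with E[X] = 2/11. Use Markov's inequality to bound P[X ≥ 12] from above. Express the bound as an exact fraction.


μ = E[X] = 2/11, a = 12.
Markov: P[X ≥ 12] ≤ μ/a = (2/11)/12 = 1/66.
Numerically: ≈ 0.0152.
(Since a = 12 > μ = 0.1818, the bound 1/66 is < 1 and informative.)

P[X ≥ 12] ≤ 1/66 ≈ 0.0152.


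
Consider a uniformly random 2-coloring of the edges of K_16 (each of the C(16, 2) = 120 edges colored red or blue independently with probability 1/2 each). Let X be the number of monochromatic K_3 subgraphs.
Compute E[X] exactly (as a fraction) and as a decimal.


Let X = Σ_S X_S over the C(16, 3) = 560 subsets S of size 3, where X_S = 1 if the K_3 on S is monochromatic.
For a fixed S, the K_3 on S has C(3, 2) = 3 edges. P[all 3 edges red] = (1/2)^3, and likewise for blue, so P[monochromatic] = 2·(1/2)^3 = 2^{1 − 3} = 1/4.
By linearity: E[X] = C(16, 3) · 2^{1 − 3} = 560 · 1/4 = 140.
Numerically: E[X] ≈ 140.000.

E[X] = C(16,3)·2^(1−C(3,2)) = 140 ≈ 140.000.
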